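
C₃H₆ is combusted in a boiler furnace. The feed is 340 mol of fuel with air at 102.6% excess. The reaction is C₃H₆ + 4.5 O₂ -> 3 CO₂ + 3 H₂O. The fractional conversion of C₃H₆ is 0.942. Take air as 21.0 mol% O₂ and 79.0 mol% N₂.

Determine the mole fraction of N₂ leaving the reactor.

Stoichiometric O₂ = 4.5 × 340 = 1530 mol; O₂ fed = 1530 × 2.026 = 3100 mol.
N₂ fed = 3100 × 79/21 = 11660 mol.
Fuel reacted = 0.942 × 340 → ξ = 320.3 mol.
Outlet (n = n₀ + ν ξ):
  C₃H₆: 340 − 1(320.3) = 19.72
  O₂: 3100 − 4.5(320.3) = 1659
  N₂: 11660 (inert)
  CO₂: 0 + 3(320.3) = 960.8
  H₂O: 0 + 3(320.3) = 960.8
Total out = 15260 mol; y_N₂ = 11660 / 15260 = 0.7641.

0.764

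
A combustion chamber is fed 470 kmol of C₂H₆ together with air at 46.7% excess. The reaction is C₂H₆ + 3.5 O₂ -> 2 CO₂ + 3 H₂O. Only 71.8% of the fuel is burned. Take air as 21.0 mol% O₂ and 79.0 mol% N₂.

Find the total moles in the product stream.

Stoichiometric O₂ = 3.5 × 470 = 1645 kmol; O₂ fed = 1645 × 1.467 = 2413 kmol.
N₂ fed = 2413 × 79/21 = 9078 kmol.
Fuel reacted = 0.718 × 470 → ξ = 337.5 kmol.
Outlet (n = n₀ + ν ξ):
  C₂H₆: 470 − 1(337.5) = 132.5
  O₂: 2413 − 3.5(337.5) = 1232
  N₂: 9078 (inert)
  CO₂: 0 + 2(337.5) = 674.9
  H₂O: 0 + 3(337.5) = 1012
Total out = 132.5 + 1232 + 9078 + 674.9 + 1012 = 12130 kmol.

12100 kmol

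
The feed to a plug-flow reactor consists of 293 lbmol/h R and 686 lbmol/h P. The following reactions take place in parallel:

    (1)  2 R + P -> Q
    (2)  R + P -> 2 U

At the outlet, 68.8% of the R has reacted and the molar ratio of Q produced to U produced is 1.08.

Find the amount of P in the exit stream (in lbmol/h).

Conversion of R: R consumed = 0.688 × 293 = 201.6 lbmol/h = 2ξ₁ + 1ξ₂.
Selectivity: 1ξ₁ / (2ξ₂) = 1.08 → ξ₁ = 2.16 ξ₂.
Substitute: (2·2.16 + 1) ξ₂ = 201.6 → ξ₂ = 37.89 lbmol/h, ξ₁ = 81.85 lbmol/h.
Outlet amounts (n = n₀ + Σ ν·ξ):
  R: 293 − 2(81.85) − 1(37.89) = 91.42
  P: 686 − 1(81.85) − 1(37.89) = 566.3
  Q: 0 + 1(81.85) = 81.85
  U: 0 + 2(37.89) = 75.78

566 lbmol/h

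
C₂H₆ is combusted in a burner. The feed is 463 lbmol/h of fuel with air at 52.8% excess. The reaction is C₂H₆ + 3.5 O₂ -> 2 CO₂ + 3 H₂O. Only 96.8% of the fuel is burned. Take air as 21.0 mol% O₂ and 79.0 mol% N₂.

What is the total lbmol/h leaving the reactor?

12500 lbmol/h

Stoichiometric O₂ = 3.5 × 463 = 1620 lbmol/h; O₂ fed = 1620 × 1.528 = 2476 lbmol/h.
N₂ fed = 2476 × 79/21 = 9315 lbmol/h.
Fuel reacted = 0.968 × 463 → ξ = 448.2 lbmol/h.
Outlet (n = n₀ + ν ξ):
  C₂H₆: 463 − 1(448.2) = 14.82
  O₂: 2476 − 3.5(448.2) = 907.5
  N₂: 9315 (inert)
  CO₂: 0 + 2(448.2) = 896.4
  H₂O: 0 + 3(448.2) = 1345
Total out = 14.82 + 907.5 + 9315 + 896.4 + 1345 = 12480 lbmol/h.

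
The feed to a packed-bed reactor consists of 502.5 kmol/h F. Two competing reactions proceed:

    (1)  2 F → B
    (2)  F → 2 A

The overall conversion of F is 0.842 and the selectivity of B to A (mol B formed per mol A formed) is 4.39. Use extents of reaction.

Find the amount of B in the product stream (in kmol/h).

200 kmol/h

Conversion of F: F consumed = 0.842 × 502.5 = 423.1 kmol/h = 2ξ₁ + 1ξ₂.
Selectivity: 1ξ₁ / (2ξ₂) = 4.39 → ξ₁ = 8.78 ξ₂.
Substitute: (2·8.78 + 1) ξ₂ = 423.1 → ξ₂ = 22.8 kmol/h, ξ₁ = 200.2 kmol/h.
Outlet amounts (n = n₀ + Σ ν·ξ):
  F: 502.5 − 2(200.2) − 1(22.8) = 79.4
  B: 0 + 1(200.2) = 200.2
  A: 0 + 2(22.8) = 45.59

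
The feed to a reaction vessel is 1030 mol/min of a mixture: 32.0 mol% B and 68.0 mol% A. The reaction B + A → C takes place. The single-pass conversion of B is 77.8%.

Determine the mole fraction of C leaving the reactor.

B reacted = 0.778 × 329.6 = 256.4 mol/min; ν_B = −1, so ξ = 256.4/1 = 256.4 mol/min.
Outlet amounts (n = n₀ + ν ξ):
  B: 329.6 − 1(256.4) = 73.17
  A: 700.4 − 1(256.4) = 444
  C: 0 + 1(256.4) = 256.4
Total out = 773.6 mol/min; y_C = 256.4 / 773.6 = 0.3315.

0.331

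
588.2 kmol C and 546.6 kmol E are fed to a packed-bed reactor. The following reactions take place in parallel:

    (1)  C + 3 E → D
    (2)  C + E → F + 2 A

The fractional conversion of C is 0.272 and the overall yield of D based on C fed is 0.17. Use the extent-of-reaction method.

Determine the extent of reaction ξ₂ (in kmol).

ξ₂ = 60 kmol

Yield of D: 1ξ₁ / 588.2 = 0.17 → ξ₁ = 99.99 kmol.
Conversion of C: 1ξ₁ + 1ξ₂ = 0.272 × 588.2 = 160 → ξ₂ = 60 kmol.
Outlet amounts (n = n₀ + Σ ν·ξ):
  C: 588.2 − 1(99.99) − 1(60) = 428.2
  E: 546.6 − 3(99.99) − 1(60) = 186.6
  D: 0 + 1(99.99) = 99.99
  F: 0 + 1(60) = 60
  A: 0 + 2(60) = 120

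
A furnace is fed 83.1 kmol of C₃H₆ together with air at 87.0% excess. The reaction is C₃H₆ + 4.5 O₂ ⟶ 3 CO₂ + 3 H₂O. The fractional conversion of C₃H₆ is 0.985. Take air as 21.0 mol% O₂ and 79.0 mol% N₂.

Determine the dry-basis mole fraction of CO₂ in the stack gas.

0.0765

Stoichiometric O₂ = 4.5 × 83.1 = 373.9 kmol; O₂ fed = 373.9 × 1.870 = 699.3 kmol.
N₂ fed = 699.3 × 79/21 = 2631 kmol.
Fuel reacted = 0.985 × 83.1 → ξ = 81.85 kmol.
Outlet (n = n₀ + ν ξ):
  C₃H₆: 83.1 − 1(81.85) = 1.246
  O₂: 699.3 − 4.5(81.85) = 330.9
  N₂: 2631 (inert)
  CO₂: 0 + 3(81.85) = 245.6
  H₂O: 0 + 3(81.85) = 245.6
Dry total = 3208 kmol; y_CO₂ (dry) = 245.6 / 3208 = 0.07654.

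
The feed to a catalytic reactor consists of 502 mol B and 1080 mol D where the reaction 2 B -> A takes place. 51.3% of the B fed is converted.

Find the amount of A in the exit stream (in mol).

129 mol

B reacted = 0.513 × 502 = 257.5 mol; ν_B = −2, so ξ = 257.5/2 = 128.8 mol.
Outlet amounts (n = n₀ + ν ξ):
  B: 502 − 2(128.8) = 244.5
  A: 0 + 1(128.8) = 128.8
  D: 1080 (inert)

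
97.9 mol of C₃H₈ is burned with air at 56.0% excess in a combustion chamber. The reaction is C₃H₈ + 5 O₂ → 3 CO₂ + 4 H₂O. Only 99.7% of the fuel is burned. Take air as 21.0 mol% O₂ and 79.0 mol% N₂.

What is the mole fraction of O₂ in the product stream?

0.0719

Stoichiometric O₂ = 5 × 97.9 = 489.5 mol; O₂ fed = 489.5 × 1.560 = 763.6 mol.
N₂ fed = 763.6 × 79/21 = 2873 mol.
Fuel reacted = 0.997 × 97.9 → ξ = 97.61 mol.
Outlet (n = n₀ + ν ξ):
  C₃H₈: 97.9 − 1(97.61) = 0.2937
  O₂: 763.6 − 5(97.61) = 275.6
  N₂: 2873 (inert)
  CO₂: 0 + 3(97.61) = 292.8
  H₂O: 0 + 4(97.61) = 390.4
Total out = 3832 mol; y_O₂ = 275.6 / 3832 = 0.07192.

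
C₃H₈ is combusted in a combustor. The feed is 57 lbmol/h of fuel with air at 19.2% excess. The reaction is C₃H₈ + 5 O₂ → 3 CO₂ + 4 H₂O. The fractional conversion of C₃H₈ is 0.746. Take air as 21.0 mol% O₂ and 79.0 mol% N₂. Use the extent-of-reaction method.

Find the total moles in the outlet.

Stoichiometric O₂ = 5 × 57 = 285 lbmol/h; O₂ fed = 285 × 1.192 = 339.7 lbmol/h.
N₂ fed = 339.7 × 79/21 = 1278 lbmol/h.
Fuel reacted = 0.746 × 57 → ξ = 42.52 lbmol/h.
Outlet (n = n₀ + ν ξ):
  C₃H₈: 57 − 1(42.52) = 14.48
  O₂: 339.7 − 5(42.52) = 127.1
  N₂: 1278 (inert)
  CO₂: 0 + 3(42.52) = 127.6
  H₂O: 0 + 4(42.52) = 170.1
Total out = 14.48 + 127.1 + 1278 + 127.6 + 170.1 = 1717 lbmol/h.

1720 lbmol/h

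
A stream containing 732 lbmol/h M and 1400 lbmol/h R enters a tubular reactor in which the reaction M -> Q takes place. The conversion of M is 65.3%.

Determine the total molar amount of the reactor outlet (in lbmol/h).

M reacted = 0.653 × 732 = 478 lbmol/h; ν_M = −1, so ξ = 478/1 = 478 lbmol/h.
Outlet amounts (n = n₀ + ν ξ):
  M: 732 − 1(478) = 254
  Q: 0 + 1(478) = 478
  R: 1400 (inert)
Total out = 254 + 478 + 1400 = 2132 lbmol/h.

2130 lbmol/h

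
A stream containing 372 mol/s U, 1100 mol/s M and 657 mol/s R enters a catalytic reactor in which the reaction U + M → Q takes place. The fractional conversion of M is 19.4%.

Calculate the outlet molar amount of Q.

M reacted = 0.194 × 1100 = 213.4 mol/s; ν_M = −1, so ξ = 213.4/1 = 213.4 mol/s.
Outlet amounts (n = n₀ + ν ξ):
  U: 372 − 1(213.4) = 158.6
  M: 1100 − 1(213.4) = 886.6
  Q: 0 + 1(213.4) = 213.4
  R: 657 (inert)

213 mol/s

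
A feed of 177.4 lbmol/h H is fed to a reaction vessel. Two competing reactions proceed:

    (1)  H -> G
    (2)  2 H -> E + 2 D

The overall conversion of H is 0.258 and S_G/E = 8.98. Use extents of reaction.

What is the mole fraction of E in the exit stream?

Conversion of H: H consumed = 0.258 × 177.4 = 45.77 lbmol/h = 1ξ₁ + 2ξ₂.
Selectivity: 1ξ₁ / (1ξ₂) = 8.98 → ξ₁ = 8.98 ξ₂.
Substitute: (1·8.98 + 2) ξ₂ = 45.77 → ξ₂ = 4.168 lbmol/h, ξ₁ = 37.43 lbmol/h.
Outlet amounts (n = n₀ + Σ ν·ξ):
  H: 177.4 − 1(37.43) − 2(4.168) = 131.6
  G: 0 + 1(37.43) = 37.43
  E: 0 + 1(4.168) = 4.168
  D: 0 + 2(4.168) = 8.337
Total out = 181.6 lbmol/h; y_E = 4.168 / 181.6 = 0.02296.

0.023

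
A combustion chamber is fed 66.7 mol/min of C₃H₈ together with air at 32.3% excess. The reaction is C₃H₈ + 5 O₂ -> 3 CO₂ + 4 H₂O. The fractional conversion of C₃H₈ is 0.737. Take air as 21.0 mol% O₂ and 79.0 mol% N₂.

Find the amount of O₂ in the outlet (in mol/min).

Stoichiometric O₂ = 5 × 66.7 = 333.5 mol/min; O₂ fed = 333.5 × 1.323 = 441.2 mol/min.
N₂ fed = 441.2 × 79/21 = 1660 mol/min.
Fuel reacted = 0.737 × 66.7 → ξ = 49.16 mol/min.
Outlet (n = n₀ + ν ξ):
  C₃H₈: 66.7 − 1(49.16) = 17.54
  O₂: 441.2 − 5(49.16) = 195.4
  N₂: 1660 (inert)
  CO₂: 0 + 3(49.16) = 147.5
  H₂O: 0 + 4(49.16) = 196.6

195 mol/min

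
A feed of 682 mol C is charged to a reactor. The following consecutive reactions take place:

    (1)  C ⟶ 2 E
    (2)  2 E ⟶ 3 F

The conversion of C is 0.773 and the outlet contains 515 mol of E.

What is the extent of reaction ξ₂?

Conversion of C: C consumed = 1ξ₁ = 0.773 × 682 → ξ₁ = 527.2 mol.
E balance: n_E = 0 + 2ξ₁ − 2ξ₂ = 515 → ξ₂ = (2·527.2 − 515)/2 = 269.7 mol.
Outlet amounts (n = n₀ + Σ ν·ξ):
  C: 682 − 1(527.2) = 154.8
  E: 0 + 2(527.2) − 2(269.7) = 515
  F: 0 + 3(269.7) = 809.1

ξ₂ = 270 mol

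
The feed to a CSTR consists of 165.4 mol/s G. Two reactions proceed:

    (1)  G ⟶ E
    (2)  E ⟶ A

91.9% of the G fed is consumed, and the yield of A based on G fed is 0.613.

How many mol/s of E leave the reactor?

Conversion of G: G consumed = 1ξ₁ = 0.919 × 165.4 → ξ₁ = 152 mol/s.
Yield of A: 1ξ₂ / 165.4 = 0.613 → ξ₂ = 101.4 mol/s.
Outlet amounts (n = n₀ + Σ ν·ξ):
  G: 165.4 − 1(152) = 13.4
  E: 0 + 1(152) − 1(101.4) = 50.61
  A: 0 + 1(101.4) = 101.4

50.6 mol/s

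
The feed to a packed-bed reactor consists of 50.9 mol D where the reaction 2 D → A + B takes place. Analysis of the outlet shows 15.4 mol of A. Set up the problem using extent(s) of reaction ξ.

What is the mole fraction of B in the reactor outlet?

For A: n = n₀ + 1ξ → 15.4 = 0 + 1ξ, giving ξ = 15.4 mol.
Outlet amounts (n = n₀ + ν ξ):
  D: 50.9 − 2(15.4) = 20.1
  A: 0 + 1(15.4) = 15.4
  B: 0 + 1(15.4) = 15.4
Total out = 50.9 mol; y_B = 15.4 / 50.9 = 0.3026.

0.303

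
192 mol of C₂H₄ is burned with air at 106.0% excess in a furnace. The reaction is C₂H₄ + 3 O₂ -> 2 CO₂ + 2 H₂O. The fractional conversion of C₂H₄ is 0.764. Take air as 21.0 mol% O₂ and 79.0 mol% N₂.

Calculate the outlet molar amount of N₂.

Stoichiometric O₂ = 3 × 192 = 576 mol; O₂ fed = 576 × 2.060 = 1187 mol.
N₂ fed = 1187 × 79/21 = 4464 mol.
Fuel reacted = 0.764 × 192 → ξ = 146.7 mol.
Outlet (n = n₀ + ν ξ):
  C₂H₄: 192 − 1(146.7) = 45.31
  O₂: 1187 − 3(146.7) = 746.5
  N₂: 4464 (inert)
  CO₂: 0 + 2(146.7) = 293.4
  H₂O: 0 + 2(146.7) = 293.4

4460 mol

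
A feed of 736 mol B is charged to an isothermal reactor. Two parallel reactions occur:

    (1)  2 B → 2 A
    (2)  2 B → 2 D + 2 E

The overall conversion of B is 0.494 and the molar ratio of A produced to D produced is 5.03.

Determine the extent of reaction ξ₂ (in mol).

ξ₂ = 30.1 mol

Conversion of B: B consumed = 0.494 × 736 = 363.6 mol = 2ξ₁ + 2ξ₂.
Selectivity: 2ξ₁ / (2ξ₂) = 5.03 → ξ₁ = 5.03 ξ₂.
Substitute: (2·5.03 + 2) ξ₂ = 363.6 → ξ₂ = 30.15 mol, ξ₁ = 151.6 mol.
Outlet amounts (n = n₀ + Σ ν·ξ):
  B: 736 − 2(151.6) − 2(30.15) = 372.4
  A: 0 + 2(151.6) = 303.3
  D: 0 + 2(30.15) = 60.3
  E: 0 + 2(30.15) = 60.3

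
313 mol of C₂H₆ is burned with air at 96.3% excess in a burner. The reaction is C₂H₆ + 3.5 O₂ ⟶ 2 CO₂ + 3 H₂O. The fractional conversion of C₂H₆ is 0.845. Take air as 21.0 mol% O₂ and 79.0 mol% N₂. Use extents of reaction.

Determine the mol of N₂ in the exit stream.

Stoichiometric O₂ = 3.5 × 313 = 1096 mol; O₂ fed = 1096 × 1.963 = 2150 mol.
N₂ fed = 2150 × 79/21 = 8090 mol.
Fuel reacted = 0.845 × 313 → ξ = 264.5 mol.
Outlet (n = n₀ + ν ξ):
  C₂H₆: 313 − 1(264.5) = 48.51
  O₂: 2150 − 3.5(264.5) = 1225
  N₂: 8090 (inert)
  CO₂: 0 + 2(264.5) = 529
  H₂O: 0 + 3(264.5) = 793.5

8090 mol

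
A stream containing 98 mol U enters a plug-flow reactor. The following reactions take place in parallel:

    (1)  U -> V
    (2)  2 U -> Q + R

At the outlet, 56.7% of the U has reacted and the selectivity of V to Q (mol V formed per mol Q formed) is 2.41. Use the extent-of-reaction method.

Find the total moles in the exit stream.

98 mol

Conversion of U: U consumed = 0.567 × 98 = 55.57 mol = 1ξ₁ + 2ξ₂.
Selectivity: 1ξ₁ / (1ξ₂) = 2.41 → ξ₁ = 2.41 ξ₂.
Substitute: (1·2.41 + 2) ξ₂ = 55.57 → ξ₂ = 12.6 mol, ξ₁ = 30.37 mol.
Outlet amounts (n = n₀ + Σ ν·ξ):
  U: 98 − 1(30.37) − 2(12.6) = 42.43
  V: 0 + 1(30.37) = 30.37
  Q: 0 + 1(12.6) = 12.6
  R: 0 + 1(12.6) = 12.6
Total out = 42.43 + 30.37 + 12.6 + 12.6 = 98 mol.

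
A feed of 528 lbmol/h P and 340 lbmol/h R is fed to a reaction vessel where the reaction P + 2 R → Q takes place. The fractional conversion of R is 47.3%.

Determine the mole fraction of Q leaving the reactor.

0.114

R reacted = 0.473 × 340 = 160.8 lbmol/h; ν_R = −2, so ξ = 160.8/2 = 80.41 lbmol/h.
Outlet amounts (n = n₀ + ν ξ):
  P: 528 − 1(80.41) = 447.6
  R: 340 − 2(80.41) = 179.2
  Q: 0 + 1(80.41) = 80.41
Total out = 707.2 lbmol/h; y_Q = 80.41 / 707.2 = 0.1137.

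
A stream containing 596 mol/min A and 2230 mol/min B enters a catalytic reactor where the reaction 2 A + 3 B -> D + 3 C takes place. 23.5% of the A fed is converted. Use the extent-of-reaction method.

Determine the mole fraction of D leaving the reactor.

0.0254

A reacted = 0.235 × 596 = 140.1 mol/min; ν_A = −2, so ξ = 140.1/2 = 70.03 mol/min.
Outlet amounts (n = n₀ + ν ξ):
  A: 596 − 2(70.03) = 455.9
  B: 2230 − 3(70.03) = 2020
  D: 0 + 1(70.03) = 70.03
  C: 0 + 3(70.03) = 210.1
Total out = 2756 mol/min; y_D = 70.03 / 2756 = 0.02541.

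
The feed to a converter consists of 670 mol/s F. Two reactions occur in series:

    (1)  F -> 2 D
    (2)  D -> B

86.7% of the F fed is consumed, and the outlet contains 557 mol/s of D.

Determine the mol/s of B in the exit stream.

Conversion of F: F consumed = 1ξ₁ = 0.867 × 670 → ξ₁ = 580.9 mol/s.
D balance: n_D = 0 + 2ξ₁ − 1ξ₂ = 557 → ξ₂ = (2·580.9 − 557)/1 = 604.8 mol/s.
Outlet amounts (n = n₀ + Σ ν·ξ):
  F: 670 − 1(580.9) = 89.11
  D: 0 + 2(580.9) − 1(604.8) = 557
  B: 0 + 1(604.8) = 604.8

605 mol/s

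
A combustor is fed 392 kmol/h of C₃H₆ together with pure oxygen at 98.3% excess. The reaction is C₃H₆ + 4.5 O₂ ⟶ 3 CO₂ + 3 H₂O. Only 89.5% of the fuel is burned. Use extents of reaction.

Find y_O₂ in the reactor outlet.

0.472

Stoichiometric O₂ = 4.5 × 392 = 1764 kmol/h; O₂ fed = 1764 × 1.983 = 3498 kmol/h.
Fuel reacted = 0.895 × 392 → ξ = 350.8 kmol/h.
Outlet (n = n₀ + ν ξ):
  C₃H₆: 392 − 1(350.8) = 41.16
  O₂: 3498 − 4.5(350.8) = 1919
  CO₂: 0 + 3(350.8) = 1053
  H₂O: 0 + 3(350.8) = 1053
Total out = 4065 kmol/h; y_O₂ = 1919 / 4065 = 0.4721.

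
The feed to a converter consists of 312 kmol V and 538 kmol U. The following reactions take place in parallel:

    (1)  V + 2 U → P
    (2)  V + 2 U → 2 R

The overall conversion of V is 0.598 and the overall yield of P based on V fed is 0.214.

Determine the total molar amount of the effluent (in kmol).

Yield of P: 1ξ₁ / 312 = 0.214 → ξ₁ = 66.77 kmol.
Conversion of V: 1ξ₁ + 1ξ₂ = 0.598 × 312 = 186.6 → ξ₂ = 119.8 kmol.
Outlet amounts (n = n₀ + Σ ν·ξ):
  V: 312 − 1(66.77) − 1(119.8) = 125.4
  U: 538 − 2(66.77) − 2(119.8) = 164.8
  P: 0 + 1(66.77) = 66.77
  R: 0 + 2(119.8) = 239.6
Total out = 125.4 + 164.8 + 66.77 + 239.6 = 596.7 kmol.

597 kmol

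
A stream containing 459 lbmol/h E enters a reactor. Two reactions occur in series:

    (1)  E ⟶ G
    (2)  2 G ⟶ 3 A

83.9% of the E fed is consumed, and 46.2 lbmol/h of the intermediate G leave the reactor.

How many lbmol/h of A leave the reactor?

Conversion of E: E consumed = 1ξ₁ = 0.839 × 459 → ξ₁ = 385.1 lbmol/h.
G balance: n_G = 0 + 1ξ₁ − 2ξ₂ = 46.2 → ξ₂ = (1·385.1 − 46.2)/2 = 169.5 lbmol/h.
Outlet amounts (n = n₀ + Σ ν·ξ):
  E: 459 − 1(385.1) = 73.9
  G: 0 + 1(385.1) − 2(169.5) = 46.2
  A: 0 + 3(169.5) = 508.4

508 lbmol/h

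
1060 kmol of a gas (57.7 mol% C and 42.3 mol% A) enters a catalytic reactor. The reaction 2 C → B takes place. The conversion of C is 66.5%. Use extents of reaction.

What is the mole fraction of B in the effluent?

C reacted = 0.665 × 611.6 = 406.7 kmol; ν_C = −2, so ξ = 406.7/2 = 203.4 kmol.
Outlet amounts (n = n₀ + ν ξ):
  C: 611.6 − 2(203.4) = 204.9
  B: 0 + 1(203.4) = 203.4
  A: 448.4 (inert)
Total out = 856.6 kmol; y_B = 203.4 / 856.6 = 0.2374.

0.237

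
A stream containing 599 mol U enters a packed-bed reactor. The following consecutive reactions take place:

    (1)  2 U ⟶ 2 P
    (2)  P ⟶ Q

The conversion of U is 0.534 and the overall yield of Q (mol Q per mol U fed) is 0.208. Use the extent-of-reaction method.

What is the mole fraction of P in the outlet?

Conversion of U: U consumed = 2ξ₁ = 0.534 × 599 → ξ₁ = 159.9 mol.
Yield of Q: 1ξ₂ / 599 = 0.208 → ξ₂ = 124.6 mol.
Outlet amounts (n = n₀ + Σ ν·ξ):
  U: 599 − 2(159.9) = 279.1
  P: 0 + 2(159.9) − 1(124.6) = 195.3
  Q: 0 + 1(124.6) = 124.6
Total out = 599 mol; y_P = 195.3 / 599 = 0.326.

0.326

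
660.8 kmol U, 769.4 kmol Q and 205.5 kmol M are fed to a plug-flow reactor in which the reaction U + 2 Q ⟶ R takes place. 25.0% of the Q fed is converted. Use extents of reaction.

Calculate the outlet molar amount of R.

96.2 kmol

Q reacted = 0.25 × 769.4 = 192.3 kmol; ν_Q = −2, so ξ = 192.3/2 = 96.17 kmol.
Outlet amounts (n = n₀ + ν ξ):
  U: 660.8 − 1(96.17) = 564.6
  Q: 769.4 − 2(96.17) = 577
  R: 0 + 1(96.17) = 96.17
  M: 205.5 (inert)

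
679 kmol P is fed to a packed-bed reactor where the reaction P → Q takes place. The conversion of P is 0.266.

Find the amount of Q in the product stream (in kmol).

P reacted = 0.266 × 679 = 180.6 kmol; ν_P = −1, so ξ = 180.6/1 = 180.6 kmol.
Outlet amounts (n = n₀ + ν ξ):
  P: 679 − 1(180.6) = 498.4
  Q: 0 + 1(180.6) = 180.6

181 kmol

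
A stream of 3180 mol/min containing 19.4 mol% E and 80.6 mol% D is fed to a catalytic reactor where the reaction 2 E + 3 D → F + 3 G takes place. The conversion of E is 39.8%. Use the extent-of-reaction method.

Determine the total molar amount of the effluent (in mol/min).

E reacted = 0.398 × 616.9 = 245.5 mol/min; ν_E = −2, so ξ = 245.5/2 = 122.8 mol/min.
Outlet amounts (n = n₀ + ν ξ):
  E: 616.9 − 2(122.8) = 371.4
  D: 2563 − 3(122.8) = 2195
  F: 0 + 1(122.8) = 122.8
  G: 0 + 3(122.8) = 368.3
Total out = 371.4 + 2195 + 122.8 + 368.3 = 3057 mol/min.

3060 mol/min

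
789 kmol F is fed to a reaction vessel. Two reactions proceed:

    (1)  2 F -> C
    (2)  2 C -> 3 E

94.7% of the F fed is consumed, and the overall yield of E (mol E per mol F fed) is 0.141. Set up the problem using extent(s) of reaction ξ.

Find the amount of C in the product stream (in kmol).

299 kmol

Conversion of F: F consumed = 2ξ₁ = 0.947 × 789 → ξ₁ = 373.6 kmol.
Yield of E: 3ξ₂ / 789 = 0.141 → ξ₂ = 37.08 kmol.
Outlet amounts (n = n₀ + Σ ν·ξ):
  F: 789 − 2(373.6) = 41.82
  C: 0 + 1(373.6) − 2(37.08) = 299.4
  E: 0 + 3(37.08) = 111.2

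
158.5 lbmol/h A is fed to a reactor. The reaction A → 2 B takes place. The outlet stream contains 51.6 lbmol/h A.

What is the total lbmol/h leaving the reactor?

265 lbmol/h

For A: n = n₀ − 1ξ → 51.6 = 158.5 − 1ξ, giving ξ = 106.9 lbmol/h.
Outlet amounts (n = n₀ + ν ξ):
  A: 158.5 − 1(106.9) = 51.6
  B: 0 + 2(106.9) = 213.8
Total out = 51.6 + 213.8 = 265.4 lbmol/h.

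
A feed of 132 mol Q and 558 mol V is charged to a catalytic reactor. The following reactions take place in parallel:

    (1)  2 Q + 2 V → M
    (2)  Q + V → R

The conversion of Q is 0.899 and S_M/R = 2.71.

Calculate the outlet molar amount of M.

50.1 mol

Conversion of Q: Q consumed = 0.899 × 132 = 118.7 mol = 2ξ₁ + 1ξ₂.
Selectivity: 1ξ₁ / (1ξ₂) = 2.71 → ξ₁ = 2.71 ξ₂.
Substitute: (2·2.71 + 1) ξ₂ = 118.7 → ξ₂ = 18.48 mol, ξ₁ = 50.09 mol.
Outlet amounts (n = n₀ + Σ ν·ξ):
  Q: 132 − 2(50.09) − 1(18.48) = 13.33
  V: 558 − 2(50.09) − 1(18.48) = 439.3
  M: 0 + 1(50.09) = 50.09
  R: 0 + 1(18.48) = 18.48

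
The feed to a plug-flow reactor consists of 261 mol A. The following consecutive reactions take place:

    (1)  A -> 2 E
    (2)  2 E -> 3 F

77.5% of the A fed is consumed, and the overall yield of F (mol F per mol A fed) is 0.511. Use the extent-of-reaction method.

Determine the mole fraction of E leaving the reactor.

0.622

Conversion of A: A consumed = 1ξ₁ = 0.775 × 261 → ξ₁ = 202.3 mol.
Yield of F: 3ξ₂ / 261 = 0.511 → ξ₂ = 44.46 mol.
Outlet amounts (n = n₀ + Σ ν·ξ):
  A: 261 − 1(202.3) = 58.72
  E: 0 + 2(202.3) − 2(44.46) = 315.6
  F: 0 + 3(44.46) = 133.4
Total out = 507.7 mol; y_E = 315.6 / 507.7 = 0.6217.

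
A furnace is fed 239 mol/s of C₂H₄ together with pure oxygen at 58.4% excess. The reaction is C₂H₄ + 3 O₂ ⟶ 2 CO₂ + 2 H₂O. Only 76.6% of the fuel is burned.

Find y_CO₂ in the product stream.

Stoichiometric O₂ = 3 × 239 = 717 mol/s; O₂ fed = 717 × 1.584 = 1136 mol/s.
Fuel reacted = 0.766 × 239 → ξ = 183.1 mol/s.
Outlet (n = n₀ + ν ξ):
  C₂H₄: 239 − 1(183.1) = 55.93
  O₂: 1136 − 3(183.1) = 586.5
  CO₂: 0 + 2(183.1) = 366.1
  H₂O: 0 + 2(183.1) = 366.1
Total out = 1375 mol/s; y_CO₂ = 366.1 / 1375 = 0.2663.

0.266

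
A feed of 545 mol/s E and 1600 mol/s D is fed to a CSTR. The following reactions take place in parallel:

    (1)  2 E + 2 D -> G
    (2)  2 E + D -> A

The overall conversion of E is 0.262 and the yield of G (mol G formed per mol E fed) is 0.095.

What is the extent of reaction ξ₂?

Yield of G: 1ξ₁ / 545 = 0.095 → ξ₁ = 51.77 mol/s.
Conversion of E: 2ξ₁ + 2ξ₂ = 0.262 × 545 = 142.8 → ξ₂ = 19.62 mol/s.
Outlet amounts (n = n₀ + Σ ν·ξ):
  E: 545 − 2(51.77) − 2(19.62) = 402.2
  D: 1600 − 2(51.77) − 1(19.62) = 1477
  G: 0 + 1(51.77) = 51.77
  A: 0 + 1(19.62) = 19.62

ξ₂ = 19.6 mol/s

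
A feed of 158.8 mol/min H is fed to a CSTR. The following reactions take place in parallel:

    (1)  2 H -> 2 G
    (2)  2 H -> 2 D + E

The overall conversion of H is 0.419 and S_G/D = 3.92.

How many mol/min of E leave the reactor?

6.76 mol/min

Conversion of H: H consumed = 0.419 × 158.8 = 66.54 mol/min = 2ξ₁ + 2ξ₂.
Selectivity: 2ξ₁ / (2ξ₂) = 3.92 → ξ₁ = 3.92 ξ₂.
Substitute: (2·3.92 + 2) ξ₂ = 66.54 → ξ₂ = 6.762 mol/min, ξ₁ = 26.51 mol/min.
Outlet amounts (n = n₀ + Σ ν·ξ):
  H: 158.8 − 2(26.51) − 2(6.762) = 92.26
  G: 0 + 2(26.51) = 53.01
  D: 0 + 2(6.762) = 13.52
  E: 0 + 1(6.762) = 6.762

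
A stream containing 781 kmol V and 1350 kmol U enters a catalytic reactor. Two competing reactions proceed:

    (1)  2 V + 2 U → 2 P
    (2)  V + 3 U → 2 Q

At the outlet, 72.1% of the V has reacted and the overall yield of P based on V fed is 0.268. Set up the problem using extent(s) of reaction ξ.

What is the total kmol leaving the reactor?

1210 kmol

Yield of P: 2ξ₁ / 781 = 0.268 → ξ₁ = 104.7 kmol.
Conversion of V: 2ξ₁ + 1ξ₂ = 0.721 × 781 = 563.1 → ξ₂ = 353.8 kmol.
Outlet amounts (n = n₀ + Σ ν·ξ):
  V: 781 − 2(104.7) − 1(353.8) = 217.9
  U: 1350 − 2(104.7) − 3(353.8) = 79.31
  P: 0 + 2(104.7) = 209.3
  Q: 0 + 2(353.8) = 707.6
Total out = 217.9 + 79.31 + 209.3 + 707.6 = 1214 kmol.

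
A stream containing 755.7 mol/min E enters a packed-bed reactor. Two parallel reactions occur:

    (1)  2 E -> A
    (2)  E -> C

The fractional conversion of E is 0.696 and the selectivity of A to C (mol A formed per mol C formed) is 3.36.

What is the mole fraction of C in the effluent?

0.129

Conversion of E: E consumed = 0.696 × 755.7 = 526 mol/min = 2ξ₁ + 1ξ₂.
Selectivity: 1ξ₁ / (1ξ₂) = 3.36 → ξ₁ = 3.36 ξ₂.
Substitute: (2·3.36 + 1) ξ₂ = 526 → ξ₂ = 68.13 mol/min, ξ₁ = 228.9 mol/min.
Outlet amounts (n = n₀ + Σ ν·ξ):
  E: 755.7 − 2(228.9) − 1(68.13) = 229.7
  A: 0 + 1(228.9) = 228.9
  C: 0 + 1(68.13) = 68.13
Total out = 526.8 mol/min; y_C = 68.13 / 526.8 = 0.1293.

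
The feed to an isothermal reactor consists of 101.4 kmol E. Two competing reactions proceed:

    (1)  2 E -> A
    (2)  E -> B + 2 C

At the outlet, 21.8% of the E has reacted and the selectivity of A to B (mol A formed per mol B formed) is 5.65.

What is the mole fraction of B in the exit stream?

Conversion of E: E consumed = 0.218 × 101.4 = 22.11 kmol = 2ξ₁ + 1ξ₂.
Selectivity: 1ξ₁ / (1ξ₂) = 5.65 → ξ₁ = 5.65 ξ₂.
Substitute: (2·5.65 + 1) ξ₂ = 22.11 → ξ₂ = 1.797 kmol, ξ₁ = 10.15 kmol.
Outlet amounts (n = n₀ + Σ ν·ξ):
  E: 101.4 − 2(10.15) − 1(1.797) = 79.29
  A: 0 + 1(10.15) = 10.15
  B: 0 + 1(1.797) = 1.797
  C: 0 + 2(1.797) = 3.594
Total out = 94.84 kmol; y_B = 1.797 / 94.84 = 0.01895.

0.0189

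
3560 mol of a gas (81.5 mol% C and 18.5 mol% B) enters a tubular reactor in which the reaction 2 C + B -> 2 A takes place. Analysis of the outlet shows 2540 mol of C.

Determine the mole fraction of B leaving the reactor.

0.141

For C: n = n₀ − 2ξ → 2540 = 2901 − 2ξ, giving ξ = 180.7 mol.
Outlet amounts (n = n₀ + ν ξ):
  C: 2901 − 2(180.7) = 2540
  B: 658.6 − 1(180.7) = 477.9
  A: 0 + 2(180.7) = 361.4
Total out = 3379 mol; y_B = 477.9 / 3379 = 0.1414.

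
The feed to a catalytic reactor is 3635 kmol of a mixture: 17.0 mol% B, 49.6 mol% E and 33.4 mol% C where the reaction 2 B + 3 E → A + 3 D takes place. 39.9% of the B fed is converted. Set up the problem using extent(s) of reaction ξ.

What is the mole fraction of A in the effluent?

B reacted = 0.399 × 618 = 246.6 kmol; ν_B = −2, so ξ = 246.6/2 = 123.3 kmol.
Outlet amounts (n = n₀ + ν ξ):
  B: 618 − 2(123.3) = 371.4
  E: 1803 − 3(123.3) = 1433
  A: 0 + 1(123.3) = 123.3
  D: 0 + 3(123.3) = 369.8
  C: 1214 (inert)
Total out = 3512 kmol; y_A = 123.3 / 3512 = 0.03511.

0.0351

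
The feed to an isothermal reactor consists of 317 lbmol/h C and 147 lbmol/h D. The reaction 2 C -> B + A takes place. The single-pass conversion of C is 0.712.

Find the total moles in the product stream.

C reacted = 0.712 × 317 = 225.7 lbmol/h; ν_C = −2, so ξ = 225.7/2 = 112.9 lbmol/h.
Outlet amounts (n = n₀ + ν ξ):
  C: 317 − 2(112.9) = 91.3
  B: 0 + 1(112.9) = 112.9
  A: 0 + 1(112.9) = 112.9
  D: 147 (inert)
Total out = 91.3 + 112.9 + 112.9 + 147 = 464 lbmol/h.

464 lbmol/h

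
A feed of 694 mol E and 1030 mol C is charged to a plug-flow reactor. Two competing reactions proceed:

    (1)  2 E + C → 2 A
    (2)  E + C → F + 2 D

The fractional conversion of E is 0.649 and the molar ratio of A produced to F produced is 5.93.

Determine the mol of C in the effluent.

Conversion of E: E consumed = 0.649 × 694 = 450.4 mol = 2ξ₁ + 1ξ₂.
Selectivity: 2ξ₁ / (1ξ₂) = 5.93 → ξ₁ = 2.965 ξ₂.
Substitute: (2·2.965 + 1) ξ₂ = 450.4 → ξ₂ = 64.99 mol, ξ₁ = 192.7 mol.
Outlet amounts (n = n₀ + Σ ν·ξ):
  E: 694 − 2(192.7) − 1(64.99) = 243.6
  C: 1030 − 1(192.7) − 1(64.99) = 772.3
  A: 0 + 2(192.7) = 385.4
  F: 0 + 1(64.99) = 64.99
  D: 0 + 2(64.99) = 130

772 mol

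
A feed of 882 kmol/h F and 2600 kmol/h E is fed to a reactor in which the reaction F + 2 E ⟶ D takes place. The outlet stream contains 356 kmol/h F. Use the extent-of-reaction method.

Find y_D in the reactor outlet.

0.216

For F: n = n₀ − 1ξ → 356 = 882 − 1ξ, giving ξ = 526 kmol/h.
Outlet amounts (n = n₀ + ν ξ):
  F: 882 − 1(526) = 356
  E: 2600 − 2(526) = 1548
  D: 0 + 1(526) = 526
Total out = 2430 kmol/h; y_D = 526 / 2430 = 0.2165.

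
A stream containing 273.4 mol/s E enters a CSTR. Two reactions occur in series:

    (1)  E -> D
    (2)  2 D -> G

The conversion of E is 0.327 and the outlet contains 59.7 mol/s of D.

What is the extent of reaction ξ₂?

Conversion of E: E consumed = 1ξ₁ = 0.327 × 273.4 → ξ₁ = 89.4 mol/s.
D balance: n_D = 0 + 1ξ₁ − 2ξ₂ = 59.7 → ξ₂ = (1·89.4 − 59.7)/2 = 14.85 mol/s.
Outlet amounts (n = n₀ + Σ ν·ξ):
  E: 273.4 − 1(89.4) = 184
  D: 0 + 1(89.4) − 2(14.85) = 59.7
  G: 0 + 1(14.85) = 14.85

ξ₂ = 14.9 mol/s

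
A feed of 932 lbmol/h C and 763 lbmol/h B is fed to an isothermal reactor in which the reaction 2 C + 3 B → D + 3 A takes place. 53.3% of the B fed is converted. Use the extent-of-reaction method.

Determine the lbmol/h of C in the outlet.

B reacted = 0.533 × 763 = 406.7 lbmol/h; ν_B = −3, so ξ = 406.7/3 = 135.6 lbmol/h.
Outlet amounts (n = n₀ + ν ξ):
  C: 932 − 2(135.6) = 660.9
  B: 763 − 3(135.6) = 356.3
  D: 0 + 1(135.6) = 135.6
  A: 0 + 3(135.6) = 406.7

661 lbmol/h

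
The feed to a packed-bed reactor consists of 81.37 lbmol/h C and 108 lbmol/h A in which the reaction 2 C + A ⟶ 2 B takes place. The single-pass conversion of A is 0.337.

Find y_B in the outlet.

0.476

A reacted = 0.337 × 108 = 36.4 lbmol/h; ν_A = −1, so ξ = 36.4/1 = 36.4 lbmol/h.
Outlet amounts (n = n₀ + ν ξ):
  C: 81.37 − 2(36.4) = 8.578
  A: 108 − 1(36.4) = 71.6
  B: 0 + 2(36.4) = 72.79
Total out = 153 lbmol/h; y_B = 72.79 / 153 = 0.4758.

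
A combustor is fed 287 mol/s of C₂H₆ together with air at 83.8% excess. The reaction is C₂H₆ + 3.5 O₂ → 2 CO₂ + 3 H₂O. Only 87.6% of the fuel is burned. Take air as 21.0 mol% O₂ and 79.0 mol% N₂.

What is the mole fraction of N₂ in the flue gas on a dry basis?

Stoichiometric O₂ = 3.5 × 287 = 1004 mol/s; O₂ fed = 1004 × 1.838 = 1846 mol/s.
N₂ fed = 1846 × 79/21 = 6945 mol/s.
Fuel reacted = 0.876 × 287 → ξ = 251.4 mol/s.
Outlet (n = n₀ + ν ξ):
  C₂H₆: 287 − 1(251.4) = 35.59
  O₂: 1846 − 3.5(251.4) = 966.3
  N₂: 6945 (inert)
  CO₂: 0 + 2(251.4) = 502.8
  H₂O: 0 + 3(251.4) = 754.2
Dry total = 8450 mol/s; y_N₂ (dry) = 6945 / 8450 = 0.8219.

0.822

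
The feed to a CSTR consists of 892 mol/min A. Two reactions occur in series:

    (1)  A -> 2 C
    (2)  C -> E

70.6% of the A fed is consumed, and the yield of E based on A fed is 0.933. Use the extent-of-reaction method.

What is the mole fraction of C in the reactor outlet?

0.281

Conversion of A: A consumed = 1ξ₁ = 0.706 × 892 → ξ₁ = 629.8 mol/min.
Yield of E: 1ξ₂ / 892 = 0.933 → ξ₂ = 832.2 mol/min.
Outlet amounts (n = n₀ + Σ ν·ξ):
  A: 892 − 1(629.8) = 262.2
  C: 0 + 2(629.8) − 1(832.2) = 427.3
  E: 0 + 1(832.2) = 832.2
Total out = 1522 mol/min; y_C = 427.3 / 1522 = 0.2808.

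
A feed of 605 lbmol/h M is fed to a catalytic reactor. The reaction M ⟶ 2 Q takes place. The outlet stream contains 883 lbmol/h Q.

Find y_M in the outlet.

For Q: n = n₀ + 2ξ → 883 = 0 + 2ξ, giving ξ = 441.5 lbmol/h.
Outlet amounts (n = n₀ + ν ξ):
  M: 605 − 1(441.5) = 163.5
  Q: 0 + 2(441.5) = 883
Total out = 1046 lbmol/h; y_M = 163.5 / 1046 = 0.1562.

0.156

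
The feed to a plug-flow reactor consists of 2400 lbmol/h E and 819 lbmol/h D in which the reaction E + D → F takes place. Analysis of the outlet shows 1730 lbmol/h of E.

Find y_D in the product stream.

0.0585

For E: n = n₀ − 1ξ → 1730 = 2400 − 1ξ, giving ξ = 670 lbmol/h.
Outlet amounts (n = n₀ + ν ξ):
  E: 2400 − 1(670) = 1730
  D: 819 − 1(670) = 149
  F: 0 + 1(670) = 670
Total out = 2549 lbmol/h; y_D = 149 / 2549 = 0.05845.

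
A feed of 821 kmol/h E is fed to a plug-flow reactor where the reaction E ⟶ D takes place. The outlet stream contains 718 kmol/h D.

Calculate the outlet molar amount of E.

For D: n = n₀ + 1ξ → 718 = 0 + 1ξ, giving ξ = 718 kmol/h.
Outlet amounts (n = n₀ + ν ξ):
  E: 821 − 1(718) = 103
  D: 0 + 1(718) = 718

103 kmol/h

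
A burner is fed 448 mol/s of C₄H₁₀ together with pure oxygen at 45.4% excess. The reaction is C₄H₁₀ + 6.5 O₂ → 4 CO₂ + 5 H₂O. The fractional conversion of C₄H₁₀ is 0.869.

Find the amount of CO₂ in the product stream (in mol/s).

Stoichiometric O₂ = 6.5 × 448 = 2912 mol/s; O₂ fed = 2912 × 1.454 = 4234 mol/s.
Fuel reacted = 0.869 × 448 → ξ = 389.3 mol/s.
Outlet (n = n₀ + ν ξ):
  C₄H₁₀: 448 − 1(389.3) = 58.69
  O₂: 4234 − 6.5(389.3) = 1704
  CO₂: 0 + 4(389.3) = 1557
  H₂O: 0 + 5(389.3) = 1947

1560 mol/s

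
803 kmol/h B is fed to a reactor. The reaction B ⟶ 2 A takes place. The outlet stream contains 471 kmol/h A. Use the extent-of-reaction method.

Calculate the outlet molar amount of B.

568 kmol/h

For A: n = n₀ + 2ξ → 471 = 0 + 2ξ, giving ξ = 235.5 kmol/h.
Outlet amounts (n = n₀ + ν ξ):
  B: 803 − 1(235.5) = 567.5
  A: 0 + 2(235.5) = 471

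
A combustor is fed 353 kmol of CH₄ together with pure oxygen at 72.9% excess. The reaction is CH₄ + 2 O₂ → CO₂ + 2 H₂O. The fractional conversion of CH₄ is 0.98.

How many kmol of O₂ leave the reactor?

529 kmol

Stoichiometric O₂ = 2 × 353 = 706 kmol; O₂ fed = 706 × 1.729 = 1221 kmol.
Fuel reacted = 0.98 × 353 → ξ = 345.9 kmol.
Outlet (n = n₀ + ν ξ):
  CH₄: 353 − 1(345.9) = 7.06
  O₂: 1221 − 2(345.9) = 528.8
  CO₂: 0 + 1(345.9) = 345.9
  H₂O: 0 + 2(345.9) = 691.9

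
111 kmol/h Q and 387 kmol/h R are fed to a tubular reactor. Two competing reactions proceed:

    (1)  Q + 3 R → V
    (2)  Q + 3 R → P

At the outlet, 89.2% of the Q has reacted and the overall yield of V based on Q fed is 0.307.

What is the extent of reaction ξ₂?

ξ₂ = 64.9 kmol/h

Yield of V: 1ξ₁ / 111 = 0.307 → ξ₁ = 34.08 kmol/h.
Conversion of Q: 1ξ₁ + 1ξ₂ = 0.892 × 111 = 99.01 → ξ₂ = 64.94 kmol/h.
Outlet amounts (n = n₀ + Σ ν·ξ):
  Q: 111 − 1(34.08) − 1(64.94) = 11.99
  R: 387 − 3(34.08) − 3(64.94) = 89.96
  V: 0 + 1(34.08) = 34.08
  P: 0 + 1(64.94) = 64.94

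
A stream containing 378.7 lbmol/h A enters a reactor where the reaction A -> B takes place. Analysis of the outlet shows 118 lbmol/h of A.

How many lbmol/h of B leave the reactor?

261 lbmol/h

For A: n = n₀ − 1ξ → 118 = 378.7 − 1ξ, giving ξ = 260.7 lbmol/h.
Outlet amounts (n = n₀ + ν ξ):
  A: 378.7 − 1(260.7) = 118
  B: 0 + 1(260.7) = 260.7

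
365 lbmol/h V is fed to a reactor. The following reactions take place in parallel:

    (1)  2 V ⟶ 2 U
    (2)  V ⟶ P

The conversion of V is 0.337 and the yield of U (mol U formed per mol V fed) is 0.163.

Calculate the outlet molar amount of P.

63.5 lbmol/h

Yield of U: 2ξ₁ / 365 = 0.163 → ξ₁ = 29.75 lbmol/h.
Conversion of V: 2ξ₁ + 1ξ₂ = 0.337 × 365 = 123 → ξ₂ = 63.51 lbmol/h.
Outlet amounts (n = n₀ + Σ ν·ξ):
  V: 365 − 2(29.75) − 1(63.51) = 242
  U: 0 + 2(29.75) = 59.5
  P: 0 + 1(63.51) = 63.51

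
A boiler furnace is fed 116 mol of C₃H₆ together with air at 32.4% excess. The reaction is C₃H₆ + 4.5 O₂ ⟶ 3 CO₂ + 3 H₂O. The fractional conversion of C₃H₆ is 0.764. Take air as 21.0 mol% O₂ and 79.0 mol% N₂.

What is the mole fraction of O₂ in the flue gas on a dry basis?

Stoichiometric O₂ = 4.5 × 116 = 522 mol; O₂ fed = 522 × 1.324 = 691.1 mol.
N₂ fed = 691.1 × 79/21 = 2600 mol.
Fuel reacted = 0.764 × 116 → ξ = 88.62 mol.
Outlet (n = n₀ + ν ξ):
  C₃H₆: 116 − 1(88.62) = 27.38
  O₂: 691.1 − 4.5(88.62) = 292.3
  N₂: 2600 (inert)
  CO₂: 0 + 3(88.62) = 265.9
  H₂O: 0 + 3(88.62) = 265.9
Dry total = 3186 mol; y_O₂ (dry) = 292.3 / 3186 = 0.09177.

0.0918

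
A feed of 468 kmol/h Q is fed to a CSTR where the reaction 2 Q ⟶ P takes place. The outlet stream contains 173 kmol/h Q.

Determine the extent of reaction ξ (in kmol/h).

For Q: n = n₀ − 2ξ → 173 = 468 − 2ξ, giving ξ = 147.5 kmol/h.
Outlet amounts (n = n₀ + ν ξ):
  Q: 468 − 2(147.5) = 173
  P: 0 + 1(147.5) = 147.5

ξ = 148 kmol/h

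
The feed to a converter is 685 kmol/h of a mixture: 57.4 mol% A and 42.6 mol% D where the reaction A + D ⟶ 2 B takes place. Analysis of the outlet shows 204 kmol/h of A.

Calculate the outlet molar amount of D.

103 kmol/h

For A: n = n₀ − 1ξ → 204 = 393.2 − 1ξ, giving ξ = 189.2 kmol/h.
Outlet amounts (n = n₀ + ν ξ):
  A: 393.2 − 1(189.2) = 204
  D: 291.8 − 1(189.2) = 102.6
  B: 0 + 2(189.2) = 378.4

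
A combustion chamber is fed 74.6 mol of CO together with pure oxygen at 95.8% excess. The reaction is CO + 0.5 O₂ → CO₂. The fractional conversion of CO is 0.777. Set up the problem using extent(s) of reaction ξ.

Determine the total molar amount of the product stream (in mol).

Stoichiometric O₂ = 0.5 × 74.6 = 37.3 mol; O₂ fed = 37.3 × 1.958 = 73.03 mol.
Fuel reacted = 0.777 × 74.6 → ξ = 57.96 mol.
Outlet (n = n₀ + ν ξ):
  CO: 74.6 − 1(57.96) = 16.64
  O₂: 73.03 − 0.5(57.96) = 44.05
  CO₂: 0 + 1(57.96) = 57.96
Total out = 16.64 + 44.05 + 57.96 = 118.7 mol.

119 mol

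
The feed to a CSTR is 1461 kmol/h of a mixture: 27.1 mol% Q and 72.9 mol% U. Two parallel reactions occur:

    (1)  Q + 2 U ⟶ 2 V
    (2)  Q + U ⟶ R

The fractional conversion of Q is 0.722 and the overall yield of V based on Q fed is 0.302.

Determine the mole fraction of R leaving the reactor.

Yield of V: 2ξ₁ / 395.9 = 0.302 → ξ₁ = 59.79 kmol/h.
Conversion of Q: 1ξ₁ + 1ξ₂ = 0.722 × 395.9 = 285.9 → ξ₂ = 226.1 kmol/h.
Outlet amounts (n = n₀ + Σ ν·ξ):
  Q: 395.9 − 1(59.79) − 1(226.1) = 110.1
  U: 1065 − 2(59.79) − 1(226.1) = 719.4
  V: 0 + 2(59.79) = 119.6
  R: 0 + 1(226.1) = 226.1
Total out = 1175 kmol/h; y_R = 226.1 / 1175 = 0.1924.

0.192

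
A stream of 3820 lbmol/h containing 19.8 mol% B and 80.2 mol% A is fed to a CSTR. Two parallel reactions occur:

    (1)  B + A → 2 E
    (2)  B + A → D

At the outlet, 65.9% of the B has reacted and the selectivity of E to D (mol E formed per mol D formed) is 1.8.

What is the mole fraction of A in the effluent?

Conversion of B: B consumed = 0.659 × 756.4 = 498.4 lbmol/h = 1ξ₁ + 1ξ₂.
Selectivity: 2ξ₁ / (1ξ₂) = 1.8 → ξ₁ = 0.9 ξ₂.
Substitute: (1·0.9 + 1) ξ₂ = 498.4 → ξ₂ = 262.3 lbmol/h, ξ₁ = 236.1 lbmol/h.
Outlet amounts (n = n₀ + Σ ν·ξ):
  B: 756.4 − 1(236.1) − 1(262.3) = 257.9
  A: 3064 − 1(236.1) − 1(262.3) = 2565
  E: 0 + 2(236.1) = 472.2
  D: 0 + 1(262.3) = 262.3
Total out = 3558 lbmol/h; y_A = 2565 / 3558 = 0.721.

0.721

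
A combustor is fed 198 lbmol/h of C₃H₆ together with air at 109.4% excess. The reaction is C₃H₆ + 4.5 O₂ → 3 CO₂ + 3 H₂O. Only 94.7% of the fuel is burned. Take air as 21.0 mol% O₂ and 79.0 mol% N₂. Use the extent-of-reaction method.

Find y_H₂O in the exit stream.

0.0613

Stoichiometric O₂ = 4.5 × 198 = 891 lbmol/h; O₂ fed = 891 × 2.094 = 1866 lbmol/h.
N₂ fed = 1866 × 79/21 = 7019 lbmol/h.
Fuel reacted = 0.947 × 198 → ξ = 187.5 lbmol/h.
Outlet (n = n₀ + ν ξ):
  C₃H₆: 198 − 1(187.5) = 10.49
  O₂: 1866 − 4.5(187.5) = 1022
  N₂: 7019 (inert)
  CO₂: 0 + 3(187.5) = 562.5
  H₂O: 0 + 3(187.5) = 562.5
Total out = 9176 lbmol/h; y_H₂O = 562.5 / 9176 = 0.0613.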